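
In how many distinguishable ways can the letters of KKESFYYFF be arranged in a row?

15120

Letter multiplicities in KKESFYYFF: E×1, F×3, K×2, S×1, Y×2.
So there are 9! / (3!·2!·2!) = 15120 distinguishable arrangements.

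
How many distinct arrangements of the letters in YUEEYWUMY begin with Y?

5040

Fix Y in the first position and arrange the remaining 8 letters.
Those 8 letters have E appearing twice, U appearing twice, and Y appearing twice, giving (8)!/(2!·2!·2!) = 5040.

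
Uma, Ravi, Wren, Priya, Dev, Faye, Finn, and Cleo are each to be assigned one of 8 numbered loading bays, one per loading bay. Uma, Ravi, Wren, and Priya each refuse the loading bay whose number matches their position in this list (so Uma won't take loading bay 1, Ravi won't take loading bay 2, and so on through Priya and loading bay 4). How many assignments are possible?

Let Aᵢ (for 1 ≤ i ≤ 4) be the placements that put person i in their forbidden loading bay. Any j of these fix j positions, leaving (8−j)! ways to fill the rest, and there are C(4,j) ways to pick which j.
By inclusion–exclusion, the number of valid placements is Σ_{j=0}^{4} (−1)^j C(4,j)·(8−j)!.
Computing: 40320 − 20160 + 4320 − 480 + 24 = 24024.

24024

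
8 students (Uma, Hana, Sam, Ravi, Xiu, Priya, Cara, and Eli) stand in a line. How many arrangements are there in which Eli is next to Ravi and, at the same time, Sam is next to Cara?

Treat {Eli,Ravi} as one block (2 orders) and {Sam,Cara} as another (2 orders).
That leaves 6 units to arrange: 2 × 2 × 6! = 4 × 720 = 2880.

2880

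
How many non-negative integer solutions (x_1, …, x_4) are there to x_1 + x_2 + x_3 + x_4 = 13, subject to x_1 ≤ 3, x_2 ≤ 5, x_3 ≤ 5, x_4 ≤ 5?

By stars and bars, unrestricted non-negative solutions to x_1+…+x_4 = 13 number C(13+3,3) = 560.
Subtract solutions that violate a single cap (substitute x_i' = x_i − (cap_i+1)): x_1 ≥ 4 gives C(12,3) = 220; x_2 ≥ 6 gives C(10,3) = 120; x_3 ≥ 6 gives C(10,3) = 120; x_4 ≥ 6 gives C(10,3) = 120. Together 580.
Add back pairs where two caps are both exceeded: 20 + 20 + 20 + 4 + 4 + 4 = 72.
By inclusion–exclusion the count is 560 − 580 + 72 = 52.

52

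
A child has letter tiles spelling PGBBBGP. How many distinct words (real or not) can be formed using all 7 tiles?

210

The 7 letters of PGBBBGP have repeats: B appearing 3 times, G appearing twice, and P appearing twice.
The number of distinct arrangements is 7!/(3!·2!·2!) = 5040/24 = 210.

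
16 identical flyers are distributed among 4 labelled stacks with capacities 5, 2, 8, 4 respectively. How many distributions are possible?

19

By stars and bars, unrestricted non-negative solutions to x_1+…+x_4 = 16 number C(16+3,3) = 969.
Subtract solutions that violate a single cap (substitute x_i' = x_i − (cap_i+1)): x_1 ≥ 6 gives C(13,3) = 286; x_2 ≥ 3 gives C(16,3) = 560; x_3 ≥ 9 gives C(10,3) = 120; x_4 ≥ 5 gives C(14,3) = 364. Together 1330.
Add back pairs where two caps are both exceeded: 120 + 4 + 56 + 35 + 165 + 10 = 390.
Subtract triples: 0 + 10 + 0 + 0 = 10.
By inclusion–exclusion the count is 969 − 1330 + 390 − 10 = 19.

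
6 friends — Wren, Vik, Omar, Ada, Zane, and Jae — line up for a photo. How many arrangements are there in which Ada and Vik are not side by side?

480

Of the 6! = 720 arrangements, those with Ada and Vik adjacent number 2 × 5! = 240 (treat the pair as a block with 2 internal orders).
Complementary counting: 720 − 240 = 480.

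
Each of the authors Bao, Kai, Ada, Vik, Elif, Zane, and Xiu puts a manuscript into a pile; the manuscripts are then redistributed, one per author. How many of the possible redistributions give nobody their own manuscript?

Count assignments avoiding every fixed point. For any j of the 7 authors fixed to their own manuscript, the other 7−j can be arranged in (7−j)! ways.
By inclusion–exclusion this is Σ_{j=0}^{7} (−1)^j C(7,j)·(7−j)!.
Computing: 5040 − 5040 + 2520 − 840 + 210 − 42 + 7 − 1 = 1854.

1854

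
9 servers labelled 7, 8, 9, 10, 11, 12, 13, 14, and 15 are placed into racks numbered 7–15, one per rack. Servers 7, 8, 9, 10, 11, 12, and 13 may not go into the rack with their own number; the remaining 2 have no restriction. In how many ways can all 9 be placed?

Let Aᵢ (for 7 ≤ i ≤ 13) be the placements that put server i in its forbidden rack. Any j of these fix j positions, leaving (9−j)! ways to fill the rest, and there are C(7,j) ways to pick which j.
By inclusion–exclusion, the number of valid placements is Σ_{j=0}^{7} (−1)^j C(7,j)·(9−j)!.
Computing: 362880 − 282240 + 105840 − 25200 + 4200 − 504 + 42 − 2 = 165016.

165016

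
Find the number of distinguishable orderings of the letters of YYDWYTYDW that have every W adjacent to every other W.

840

Treat the 2 copies of W as a single block. The multiset to arrange is then {WW, D, D, T, Y, Y, Y, Y}, 8 items in all.
That gives (8)!/(4!·2!) = 840 arrangements.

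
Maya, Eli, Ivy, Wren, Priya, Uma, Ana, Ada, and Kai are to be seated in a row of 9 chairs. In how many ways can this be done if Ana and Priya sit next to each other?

Treat {Ana, Priya} as a single unit. There are 8 units to order, and the pair itself can be ordered 2 ways.
That gives 2 × 8! = 2 × 40320 = 80640.

80640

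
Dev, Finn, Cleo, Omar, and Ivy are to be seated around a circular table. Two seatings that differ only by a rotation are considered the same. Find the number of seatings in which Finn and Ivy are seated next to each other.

Treat {Finn, Ivy} as one unit (2 internal orders) and seat the resulting 4 units around the table: (3)! circular arrangements.
So 2 × (3)! = 2 × 6 = 12.

12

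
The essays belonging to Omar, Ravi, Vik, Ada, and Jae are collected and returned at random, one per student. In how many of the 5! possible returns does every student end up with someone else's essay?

Count assignments avoiding every fixed point. For any j of the 5 students fixed to their own essay, the other 5−j can be arranged in (5−j)! ways.
By inclusion–exclusion this is Σ_{j=0}^{5} (−1)^j C(5,j)·(5−j)!.
Computing: 120 − 120 + 60 − 20 + 5 − 1 = 44.

44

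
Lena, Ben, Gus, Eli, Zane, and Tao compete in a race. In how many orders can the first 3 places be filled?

120

This is an ordered selection of 3 from 6: P(6,3).
That gives 6 × 5 × 4 = 120.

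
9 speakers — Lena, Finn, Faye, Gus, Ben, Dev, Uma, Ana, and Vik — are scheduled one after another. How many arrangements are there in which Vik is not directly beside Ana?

282240

Of the 9! = 362880 arrangements, those with Vik and Ana adjacent number 2 × 8! = 80640 (treat the pair as a block with 2 internal orders).
So 362880 − 80640 = 282240 arrangements keep them apart.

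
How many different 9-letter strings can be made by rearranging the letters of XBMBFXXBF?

5040

XBMBFXXBF has 9 letters with B appearing 3 times, F appearing twice, and X appearing 3 times.
Dividing 9! = 362880 by 3!·3!·2! = 72 for the repeated letters gives 5040.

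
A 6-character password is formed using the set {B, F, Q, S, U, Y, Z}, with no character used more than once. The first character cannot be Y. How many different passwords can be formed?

4320

The first character has 7−1 = 6 choices (anything except Y).
The remaining 5 characters are filled from the other 6 symbols without repetition: 6 × 5 × 4 × 3 × 2 = 720.
Total: 6 × 720 = 4320.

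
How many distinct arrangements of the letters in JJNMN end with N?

With the last slot taken by N, it remains to arrange the other 4 letters (JJMN).
Those 4 letters have J appearing twice, giving (4)!/(2!) = 12.

12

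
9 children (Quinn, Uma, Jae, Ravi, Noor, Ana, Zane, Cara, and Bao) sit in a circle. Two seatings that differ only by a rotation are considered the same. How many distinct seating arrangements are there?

40320

Fix one person's seat to break rotational symmetry; the remaining 8 people can be arranged in (8)! = 40320 ways.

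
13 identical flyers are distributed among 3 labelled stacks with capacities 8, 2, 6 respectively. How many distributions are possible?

By stars and bars, unrestricted non-negative solutions to x_1+…+x_3 = 13 number C(13+2,2) = 105.
Subtract solutions that violate a single cap (substitute x_i' = x_i − (cap_i+1)): x_1 ≥ 9 gives C(6,2) = 15; x_2 ≥ 3 gives C(12,2) = 66; x_3 ≥ 7 gives C(8,2) = 28. Together 109.
Add back pairs where two caps are both exceeded: 3 + 0 + 10 = 13.
By inclusion–exclusion the count is 105 − 109 + 13 = 9.

9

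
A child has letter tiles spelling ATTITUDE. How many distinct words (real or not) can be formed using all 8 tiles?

Letter multiplicities in ATTITUDE: A×1, D×1, E×1, I×1, T×3, U×1.
Dividing 8! = 40320 by 3! = 6 for the repeated letters gives 6720.

6720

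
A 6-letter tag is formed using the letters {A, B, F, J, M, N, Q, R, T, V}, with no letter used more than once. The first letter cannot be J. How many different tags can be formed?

136080

The first letter has 10−1 = 9 choices (anything except J).
The remaining 5 letters are filled from the other 9 symbols without repetition: 9 × 8 × 7 × 6 × 5 = 15120.
Total: 9 × 15120 = 136080.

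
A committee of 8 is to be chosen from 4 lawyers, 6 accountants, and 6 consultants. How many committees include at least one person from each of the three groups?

12285

Unrestricted: C(16,8) = 12870 ways to pick any 8 of the 16.
Selections missing a whole group: no lawyers → C(12,8) = 495; no accountants → C(10,8) = 45; no consultants → C(10,8) = 45.
Add back selections omitting two groups (i.e. drawn from a single group): C(4,8) + C(6,8) + C(6,8) = 0.
By inclusion–exclusion: 12870 − 585 + 0 = 12285.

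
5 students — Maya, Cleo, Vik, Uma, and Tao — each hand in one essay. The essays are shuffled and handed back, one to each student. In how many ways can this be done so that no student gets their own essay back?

44

Let Aᵢ be the assignments in which student i gets their own essay. We want the size of the complement of A₁∪…∪A_5.
By inclusion–exclusion this is Σ_{j=0}^{5} (−1)^j C(5,j)·(5−j)!.
Computing: 120 − 120 + 60 − 20 + 5 − 1 = 44.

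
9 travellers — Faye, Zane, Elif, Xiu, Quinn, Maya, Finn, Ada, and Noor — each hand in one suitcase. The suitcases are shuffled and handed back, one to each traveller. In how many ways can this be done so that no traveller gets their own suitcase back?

This is the derangement count D_9: permutations of 9 items with no fixed point.
By inclusion–exclusion this is Σ_{j=0}^{9} (−1)^j C(9,j)·(9−j)!.
Computing: 362880 − 362880 + 181440 − 60480 + 15120 − 3024 + 504 − 72 + 9 − 1 = 133496.

133496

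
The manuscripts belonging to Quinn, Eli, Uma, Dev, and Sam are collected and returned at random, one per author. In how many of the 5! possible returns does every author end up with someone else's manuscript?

Count assignments avoiding every fixed point. For any j of the 5 authors fixed to their own manuscript, the other 5−j can be arranged in (5−j)! ways.
By inclusion–exclusion this is Σ_{j=0}^{5} (−1)^j C(5,j)·(5−j)!.
Computing: 120 − 120 + 60 − 20 + 5 − 1 = 44.

44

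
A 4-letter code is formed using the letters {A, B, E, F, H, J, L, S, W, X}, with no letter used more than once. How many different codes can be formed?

5040

With no repetition, fill the 4 letters in order: 10 choices, then 9, down to 7.
That product is 10 × 9 × 8 × 7 = 5040.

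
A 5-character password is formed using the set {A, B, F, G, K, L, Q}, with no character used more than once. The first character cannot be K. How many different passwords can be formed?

2160

The first character has 7−1 = 6 choices (anything except K).
The remaining 4 characters are filled from the other 6 symbols without repetition: 6 × 5 × 4 × 3 = 360.
Total: 6 × 360 = 2160.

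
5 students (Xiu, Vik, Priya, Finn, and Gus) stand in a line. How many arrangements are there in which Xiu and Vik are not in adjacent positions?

There are 5! = 120 arrangements in all. If Xiu and Vik are adjacent, merging them into one block gives 2·(4)! = 48 arrangements.
So 120 − 48 = 72 arrangements keep them apart.

72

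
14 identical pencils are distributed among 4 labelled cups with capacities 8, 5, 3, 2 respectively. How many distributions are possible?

30

Without the upper bounds there are C(17,3) = 680 ways to split 14 among 4 cups.
Subtract solutions that violate a single cap (substitute x_i' = x_i − (cap_i+1)): x_1 ≥ 9 gives C(8,3) = 56; x_2 ≥ 6 gives C(11,3) = 165; x_3 ≥ 4 gives C(13,3) = 286; x_4 ≥ 3 gives C(14,3) = 364. Together 871.
Add back pairs where two caps are both exceeded: 0 + 4 + 10 + 35 + 56 + 120 = 225.
Subtract triples: 0 + 0 + 0 + 4 = 4.
By inclusion–exclusion the count is 680 − 871 + 225 − 4 = 30.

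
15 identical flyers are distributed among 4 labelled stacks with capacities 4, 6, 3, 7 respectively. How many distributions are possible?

Without the upper bounds there are C(18,3) = 816 ways to split 15 among 4 stacks.
Subtract solutions that violate a single cap (substitute x_i' = x_i − (cap_i+1)): x_1 ≥ 5 gives C(13,3) = 286; x_2 ≥ 7 gives C(11,3) = 165; x_3 ≥ 4 gives C(14,3) = 364; x_4 ≥ 8 gives C(10,3) = 120. Together 935.
Add back pairs where two caps are both exceeded: 20 + 84 + 10 + 35 + 1 + 20 = 170.
By inclusion–exclusion the count is 816 − 935 + 170 = 51.

51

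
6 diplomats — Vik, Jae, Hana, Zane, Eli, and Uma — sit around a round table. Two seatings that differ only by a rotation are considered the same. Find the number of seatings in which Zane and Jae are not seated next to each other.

72

Without the restriction there are (5)! = 120 seatings.
Those with Zane next to Jae: fuse the pair into one unit and seat 5 units around a circle — 2·(4)! = 48.
Subtracting, 120 − 48 = 72.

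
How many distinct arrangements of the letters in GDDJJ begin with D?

Fix D in the first position and arrange the remaining 4 letters.
Those 4 letters have J appearing twice, giving (4)!/(2!) = 12.

12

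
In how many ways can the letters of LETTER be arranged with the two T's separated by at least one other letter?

Total arrangements of LETTER: 6!/(2!·2!) = 180.
If the two T's are adjacent, glue them into one block, leaving 5 items to arrange: (5)!/(2!) = 60 ways.
Subtracting, 180 − 60 = 120 arrangements keep the T's apart.

120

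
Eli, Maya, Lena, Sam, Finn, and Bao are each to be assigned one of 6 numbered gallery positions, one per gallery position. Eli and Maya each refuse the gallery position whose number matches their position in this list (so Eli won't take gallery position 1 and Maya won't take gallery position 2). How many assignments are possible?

Let Aᵢ (for i ∈ {1, 2}) be the placements that put person i in their forbidden gallery position. Any j of these fix j positions, leaving (6−j)! ways to fill the rest, and there are C(2,j) ways to pick which j.
By inclusion–exclusion, the number of valid placements is Σ_{j=0}^{2} (−1)^j C(2,j)·(6−j)!.
Computing: 720 − 240 + 24 = 504.

504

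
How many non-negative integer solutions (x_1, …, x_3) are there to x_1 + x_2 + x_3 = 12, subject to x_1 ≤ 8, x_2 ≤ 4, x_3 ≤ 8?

35

Ignoring the caps, the number of non-negative solutions to x_1+…+x_3 = 12 is C(14,2) = 91.
Subtract solutions that violate a single cap (substitute x_i' = x_i − (cap_i+1)): x_1 ≥ 9 gives C(5,2) = 10; x_2 ≥ 5 gives C(9,2) = 36; x_3 ≥ 9 gives C(5,2) = 10. Together 56.
No two caps can be exceeded simultaneously, so the pair terms are all 0.
By inclusion–exclusion the count is 91 − 56 + 0 = 35.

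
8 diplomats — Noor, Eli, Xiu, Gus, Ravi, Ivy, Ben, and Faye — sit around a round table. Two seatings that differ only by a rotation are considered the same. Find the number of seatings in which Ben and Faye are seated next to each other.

Glue Ben and Faye into a block (2 internal orders). Seating 7 units around a circle gives (6)! arrangements.
So 2 × (6)! = 2 × 720 = 1440.

1440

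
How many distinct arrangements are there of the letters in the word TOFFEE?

The 6 letters of TOFFEE have repeats: E appearing twice and F appearing twice.
The number of distinct arrangements is 6!/(2!·2!) = 720/4 = 180.

180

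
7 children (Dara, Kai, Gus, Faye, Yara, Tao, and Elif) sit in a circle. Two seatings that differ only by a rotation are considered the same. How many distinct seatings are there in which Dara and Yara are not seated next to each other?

All circular seatings of 7 people number (6)! = 720.
Seatings with Dara beside Yara: treat them as a block with 2 internal orders, giving 2 × (5)! = 240.
Subtracting, 720 − 240 = 480.

480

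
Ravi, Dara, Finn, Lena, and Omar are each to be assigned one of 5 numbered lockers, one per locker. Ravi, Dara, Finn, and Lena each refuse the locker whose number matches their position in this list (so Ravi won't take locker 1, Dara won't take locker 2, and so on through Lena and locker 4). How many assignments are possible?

53

Let Aᵢ (for 1 ≤ i ≤ 4) be the placements that put person i in their forbidden locker. Any j of these fix j positions, leaving (5−j)! ways to fill the rest, and there are C(4,j) ways to pick which j.
By inclusion–exclusion, the number of valid placements is Σ_{j=0}^{4} (−1)^j C(4,j)·(5−j)!.
Computing: 120 − 96 + 36 − 8 + 1 = 53.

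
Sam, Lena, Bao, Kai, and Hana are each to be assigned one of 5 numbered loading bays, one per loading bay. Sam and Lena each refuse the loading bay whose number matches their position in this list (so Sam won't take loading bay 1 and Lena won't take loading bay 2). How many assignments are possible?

78

Let Aᵢ (for i ∈ {1, 2}) be the placements that put person i in their forbidden loading bay. Any j of these fix j positions, leaving (5−j)! ways to fill the rest, and there are C(2,j) ways to pick which j.
By inclusion–exclusion, the number of valid placements is Σ_{j=0}^{2} (−1)^j C(2,j)·(5−j)!.
Computing: 120 − 48 + 6 = 78.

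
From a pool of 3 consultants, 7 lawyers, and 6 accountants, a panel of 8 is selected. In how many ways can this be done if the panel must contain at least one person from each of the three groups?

11529

With no constraint there are C(16,8) = 12870 possible selections.
Selections missing a whole group: no consultants → C(13,8) = 1287; no lawyers → C(9,8) = 9; no accountants → C(10,8) = 45.
Add back selections omitting two groups (i.e. drawn from a single group): C(3,8) + C(7,8) + C(6,8) = 0.
By inclusion–exclusion: 12870 − 1341 + 0 = 11529.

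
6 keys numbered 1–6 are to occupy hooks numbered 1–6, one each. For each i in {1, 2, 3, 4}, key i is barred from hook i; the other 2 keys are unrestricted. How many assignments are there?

Let Aᵢ (for 1 ≤ i ≤ 4) be the placements that put key i in its forbidden hook. Any j of these fix j positions, leaving (6−j)! ways to fill the rest, and there are C(4,j) ways to pick which j.
By inclusion–exclusion, the number of valid placements is Σ_{j=0}^{4} (−1)^j C(4,j)·(6−j)!.
Computing: 720 − 480 + 144 − 24 + 2 = 362.

362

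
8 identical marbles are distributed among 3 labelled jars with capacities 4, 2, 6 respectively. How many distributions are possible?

Ignoring the caps, the number of non-negative solutions to x_1+…+x_3 = 8 is C(10,2) = 45.
Subtract solutions that violate a single cap (substitute x_i' = x_i − (cap_i+1)): x_1 ≥ 5 gives C(5,2) = 10; x_2 ≥ 3 gives C(7,2) = 21; x_3 ≥ 7 gives C(3,2) = 3. Together 34.
Add back pairs where two caps are both exceeded: 1 + 0 + 0 = 1.
By inclusion–exclusion the count is 45 − 34 + 1 = 12.

12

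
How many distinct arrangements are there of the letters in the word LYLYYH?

60

The 6 letters of LYLYYH have repeats: L appearing twice and Y appearing 3 times.
So there are 6! / (3!·2!) = 60 distinguishable arrangements.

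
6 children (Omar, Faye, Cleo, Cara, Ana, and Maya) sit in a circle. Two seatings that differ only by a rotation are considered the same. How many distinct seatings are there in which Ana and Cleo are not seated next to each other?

All circular seatings of 6 people number (5)! = 120.
Seatings with Ana beside Cleo: treat them as a block with 2 internal orders, giving 2 × (4)! = 48.
Subtracting, 120 − 48 = 72.

72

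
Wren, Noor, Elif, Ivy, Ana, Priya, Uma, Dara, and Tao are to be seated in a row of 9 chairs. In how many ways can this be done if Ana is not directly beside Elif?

282240

Of the 9! = 362880 arrangements, those with Ana and Elif adjacent number 2 × 8! = 80640 (treat the pair as a block with 2 internal orders).
Complementary counting: 362880 − 80640 = 282240.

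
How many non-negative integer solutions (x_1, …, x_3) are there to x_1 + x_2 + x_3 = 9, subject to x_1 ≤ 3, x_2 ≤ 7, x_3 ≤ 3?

13

By stars and bars, unrestricted non-negative solutions to x_1+…+x_3 = 9 number C(9+2,2) = 55.
Subtract solutions that violate a single cap (substitute x_i' = x_i − (cap_i+1)): x_1 ≥ 4 gives C(7,2) = 21; x_2 ≥ 8 gives C(3,2) = 3; x_3 ≥ 4 gives C(7,2) = 21. Together 45.
Add back pairs where two caps are both exceeded: 0 + 3 + 0 = 3.
By inclusion–exclusion the count is 55 − 45 + 3 = 13.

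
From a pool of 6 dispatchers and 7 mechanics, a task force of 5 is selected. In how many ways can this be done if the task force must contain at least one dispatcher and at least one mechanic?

1260

Unrestricted: C(13,5) = 1287 ways to pick any 5 of the 13.
Selections missing a whole group: no dispatchers → C(7,5) = 21; no mechanics → C(6,5) = 6.
Both groups omitted at once is impossible, so 1287 − 27 = 1260.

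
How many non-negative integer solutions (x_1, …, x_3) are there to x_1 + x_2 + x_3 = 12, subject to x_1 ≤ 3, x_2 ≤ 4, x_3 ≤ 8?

By stars and bars, unrestricted non-negative solutions to x_1+…+x_3 = 12 number C(12+2,2) = 91.
Subtract solutions that violate a single cap (substitute x_i' = x_i − (cap_i+1)): x_1 ≥ 4 gives C(10,2) = 45; x_2 ≥ 5 gives C(9,2) = 36; x_3 ≥ 9 gives C(5,2) = 10. Together 91.
Add back pairs where two caps are both exceeded: 10 + 0 + 0 = 10.
By inclusion–exclusion the count is 91 − 91 + 10 = 10.

10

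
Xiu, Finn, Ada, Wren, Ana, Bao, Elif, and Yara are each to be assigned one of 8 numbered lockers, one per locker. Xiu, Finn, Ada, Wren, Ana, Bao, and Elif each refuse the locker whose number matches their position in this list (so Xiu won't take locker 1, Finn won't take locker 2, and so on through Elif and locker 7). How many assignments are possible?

Let Aᵢ (for 1 ≤ i ≤ 7) be the placements that put person i in their forbidden locker. Any j of these fix j positions, leaving (8−j)! ways to fill the rest, and there are C(7,j) ways to pick which j.
By inclusion–exclusion, the number of valid placements is Σ_{j=0}^{7} (−1)^j C(7,j)·(8−j)!.
Computing: 40320 − 35280 + 15120 − 4200 + 840 − 126 + 14 − 1 = 16687.

16687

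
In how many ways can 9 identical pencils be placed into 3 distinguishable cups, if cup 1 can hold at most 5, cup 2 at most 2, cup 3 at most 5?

Without the upper bounds there are C(11,2) = 55 ways to split 9 among 3 cups.
Subtract solutions that violate a single cap (substitute x_i' = x_i − (cap_i+1)): x_1 ≥ 6 gives C(5,2) = 10; x_2 ≥ 3 gives C(8,2) = 28; x_3 ≥ 6 gives C(5,2) = 10. Together 48.
Add back pairs where two caps are both exceeded: 1 + 0 + 1 = 2.
By inclusion–exclusion the count is 55 − 48 + 2 = 9.

9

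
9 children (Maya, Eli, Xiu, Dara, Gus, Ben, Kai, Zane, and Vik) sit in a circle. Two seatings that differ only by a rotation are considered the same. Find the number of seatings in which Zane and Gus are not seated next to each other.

Without the restriction there are (8)! = 40320 seatings.
Seatings with Zane beside Gus: treat them as a block with 2 internal orders, giving 2 × (7)! = 10080.
Subtracting, 40320 − 10080 = 30240.

30240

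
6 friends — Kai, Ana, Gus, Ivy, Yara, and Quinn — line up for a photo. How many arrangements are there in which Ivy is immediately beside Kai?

Place the 4 others and the Ivy-Kai pair as 5 objects in a line; the pair has 2 internal arrangements.
So the count is 2·(5)! = 240.

240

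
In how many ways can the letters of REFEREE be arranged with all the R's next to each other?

30

Treat the 2 copies of R as a single block. The multiset to arrange is then {RR, E, E, E, E, F}, 6 items in all.
That gives (6)!/(4!) = 30 arrangements.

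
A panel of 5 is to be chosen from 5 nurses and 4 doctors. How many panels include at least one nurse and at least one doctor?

With no constraint there are C(9,5) = 126 possible selections.
Subtract selections that omit an entire group: no nurses → C(4,5) = 0; no doctors → C(5,5) = 1.
Both groups omitted at once is impossible, so 126 − 1 = 125.

125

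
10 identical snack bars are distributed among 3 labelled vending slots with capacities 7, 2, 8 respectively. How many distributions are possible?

21

Without the upper bounds there are C(12,2) = 66 ways to split 10 among 3 vending slots.
Subtract solutions that violate a single cap (substitute x_i' = x_i − (cap_i+1)): x_1 ≥ 8 gives C(4,2) = 6; x_2 ≥ 3 gives C(9,2) = 36; x_3 ≥ 9 gives C(3,2) = 3. Together 45.
No two caps can be exceeded simultaneously, so the pair terms are all 0.
By inclusion–exclusion the count is 66 − 45 + 0 = 21.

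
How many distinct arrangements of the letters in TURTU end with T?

12

With the last slot taken by T, it remains to arrange the other 4 letters (URTU).
Those 4 letters have U appearing twice, giving (4)!/(2!) = 12.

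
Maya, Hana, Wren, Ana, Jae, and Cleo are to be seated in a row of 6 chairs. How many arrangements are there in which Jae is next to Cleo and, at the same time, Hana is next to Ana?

96

Treat {Jae,Cleo} as one block (2 orders) and {Hana,Ana} as another (2 orders).
That leaves 4 units to arrange: 2 × 2 × 4! = 4 × 24 = 96.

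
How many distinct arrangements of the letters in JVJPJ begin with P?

4

With the first slot taken by P, it remains to arrange the other 4 letters (JVJJ).
Those 4 letters have J appearing 3 times, giving (4)!/(3!) = 4.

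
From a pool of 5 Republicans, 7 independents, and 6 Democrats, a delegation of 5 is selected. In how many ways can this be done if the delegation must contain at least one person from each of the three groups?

6055

With no constraint there are C(18,5) = 8568 possible selections.
Subtract selections that omit an entire group: no Republicans → C(13,5) = 1287; no independents → C(11,5) = 462; no Democrats → C(12,5) = 792.
Add back selections omitting two groups (i.e. drawn from a single group): C(5,5) + C(7,5) + C(6,5) = 28.
By inclusion–exclusion: 8568 − 2541 + 28 = 6055.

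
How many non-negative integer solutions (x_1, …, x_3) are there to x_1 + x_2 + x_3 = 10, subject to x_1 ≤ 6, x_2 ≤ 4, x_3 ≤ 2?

Without the upper bounds there are C(12,2) = 66 ways to split 10 among 3 variables.
Subtract solutions that violate a single cap (substitute x_i' = x_i − (cap_i+1)): x_1 ≥ 7 gives C(5,2) = 10; x_2 ≥ 5 gives C(7,2) = 21; x_3 ≥ 3 gives C(9,2) = 36. Together 67.
Add back pairs where two caps are both exceeded: 0 + 1 + 6 = 7.
By inclusion–exclusion the count is 66 − 67 + 7 = 6.

6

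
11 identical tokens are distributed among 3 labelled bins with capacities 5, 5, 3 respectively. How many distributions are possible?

6

Without the upper bounds there are C(13,2) = 78 ways to split 11 among 3 bins.
Subtract solutions that violate a single cap (substitute x_i' = x_i − (cap_i+1)): x_1 ≥ 6 gives C(7,2) = 21; x_2 ≥ 6 gives C(7,2) = 21; x_3 ≥ 4 gives C(9,2) = 36. Together 78.
Add back pairs where two caps are both exceeded: 0 + 3 + 3 = 6.
By inclusion–exclusion the count is 78 − 78 + 6 = 6.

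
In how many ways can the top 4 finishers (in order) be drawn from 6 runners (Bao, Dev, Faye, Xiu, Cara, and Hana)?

360

This is an ordered selection of 4 from 6: P(6,4).
That gives 6 × 5 × 4 × 3 = 360.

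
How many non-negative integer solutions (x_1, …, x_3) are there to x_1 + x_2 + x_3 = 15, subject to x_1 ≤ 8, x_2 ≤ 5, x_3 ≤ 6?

Without the upper bounds there are C(17,2) = 136 ways to split 15 among 3 variables.
Subtract solutions that violate a single cap (substitute x_i' = x_i − (cap_i+1)): x_1 ≥ 9 gives C(8,2) = 28; x_2 ≥ 6 gives C(11,2) = 55; x_3 ≥ 7 gives C(10,2) = 45. Together 128.
Add back pairs where two caps are both exceeded: 1 + 0 + 6 = 7.
By inclusion–exclusion the count is 136 − 128 + 7 = 15.

15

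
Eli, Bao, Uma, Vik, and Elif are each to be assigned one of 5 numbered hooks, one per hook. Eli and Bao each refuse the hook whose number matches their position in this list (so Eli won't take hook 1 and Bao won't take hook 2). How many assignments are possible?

78

Let Aᵢ (for i ∈ {1, 2}) be the placements that put person i in their forbidden hook. Any j of these fix j positions, leaving (5−j)! ways to fill the rest, and there are C(2,j) ways to pick which j.
By inclusion–exclusion, the number of valid placements is Σ_{j=0}^{2} (−1)^j C(2,j)·(5−j)!.
Computing: 120 − 48 + 6 = 78.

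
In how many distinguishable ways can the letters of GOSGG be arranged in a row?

Letter multiplicities in GOSGG: G×3, O×1, S×1.
So there are 5! / (3!) = 20 distinguishable arrangements.

20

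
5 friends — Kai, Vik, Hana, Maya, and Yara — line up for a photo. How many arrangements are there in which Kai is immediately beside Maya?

Glue Kai and Maya into one block (2 internal orders), leaving 4 units to arrange in a row.
So the count is 2·(4)! = 48.

48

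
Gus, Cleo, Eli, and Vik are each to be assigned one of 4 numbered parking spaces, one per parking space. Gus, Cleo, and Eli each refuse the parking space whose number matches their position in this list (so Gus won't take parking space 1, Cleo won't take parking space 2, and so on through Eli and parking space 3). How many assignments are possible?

Let Aᵢ (for i ∈ {1, 2, 3}) be the placements that put person i in their forbidden parking space. Any j of these fix j positions, leaving (4−j)! ways to fill the rest, and there are C(3,j) ways to pick which j.
By inclusion–exclusion, the number of valid placements is Σ_{j=0}^{3} (−1)^j C(3,j)·(4−j)!.
Computing: 24 − 18 + 6 − 1 = 11.

11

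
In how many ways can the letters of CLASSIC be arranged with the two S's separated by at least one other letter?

900

There are 7!/(2!·2!) = 1260 arrangements of CLASSIC in total.
If the two S's are adjacent, glue them into one block, leaving 6 items to arrange: (6)!/(2!) = 360 ways.
Hence 1260 − 360 = 900.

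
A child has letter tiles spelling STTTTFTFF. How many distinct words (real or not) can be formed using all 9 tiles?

504

STTTTFTFF has 9 letters with F appearing 3 times and T appearing 5 times.
Dividing 9! = 362880 by 5!·3! = 720 for the repeated letters gives 504.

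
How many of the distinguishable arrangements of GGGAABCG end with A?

210

With the last slot taken by A, it remains to arrange the other 7 letters (GGGABCG).
Those 7 letters have G appearing 4 times, giving (7)!/(4!) = 210.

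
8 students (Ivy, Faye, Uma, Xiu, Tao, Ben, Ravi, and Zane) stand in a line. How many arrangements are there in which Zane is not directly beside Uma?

Of the 8! = 40320 arrangements, those with Zane and Uma adjacent number 2 × 7! = 10080 (treat the pair as a block with 2 internal orders).
Complementary counting: 40320 − 10080 = 30240.

30240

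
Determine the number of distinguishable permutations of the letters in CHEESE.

120

Letter multiplicities in CHEESE: C×1, E×3, H×1, S×1.
Dividing 6! = 720 by 3! = 6 for the repeated letters gives 120.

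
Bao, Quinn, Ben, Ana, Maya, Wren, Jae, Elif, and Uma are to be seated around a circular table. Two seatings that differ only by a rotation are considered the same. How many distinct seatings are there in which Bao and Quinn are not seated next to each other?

30240

Without the restriction there are (8)! = 40320 seatings.
Seatings with Bao beside Quinn: treat them as a block with 2 internal orders, giving 2 × (7)! = 10080.
Subtracting, 40320 − 10080 = 30240.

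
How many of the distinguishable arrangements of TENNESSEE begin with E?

1680

With the first slot taken by E, it remains to arrange the other 8 letters (TNNESSEE).
Those 8 letters have E appearing 3 times, N appearing twice, and S appearing twice, giving (8)!/(3!·2!·2!) = 1680.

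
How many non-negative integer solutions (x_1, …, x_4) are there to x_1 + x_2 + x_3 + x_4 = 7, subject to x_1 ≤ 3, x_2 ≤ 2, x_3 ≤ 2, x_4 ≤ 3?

18

Ignoring the caps, the number of non-negative solutions to x_1+…+x_4 = 7 is C(10,3) = 120.
Subtract solutions that violate a single cap (substitute x_i' = x_i − (cap_i+1)): x_1 ≥ 4 gives C(6,3) = 20; x_2 ≥ 3 gives C(7,3) = 35; x_3 ≥ 3 gives C(7,3) = 35; x_4 ≥ 4 gives C(6,3) = 20. Together 110.
Add back pairs where two caps are both exceeded: 1 + 1 + 0 + 4 + 1 + 1 = 8.
By inclusion–exclusion the count is 120 − 110 + 8 = 18.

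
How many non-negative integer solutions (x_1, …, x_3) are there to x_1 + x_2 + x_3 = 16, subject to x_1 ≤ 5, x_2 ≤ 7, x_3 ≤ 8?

Ignoring the caps, the number of non-negative solutions to x_1+…+x_3 = 16 is C(18,2) = 153.
Subtract solutions that violate a single cap (substitute x_i' = x_i − (cap_i+1)): x_1 ≥ 6 gives C(12,2) = 66; x_2 ≥ 8 gives C(10,2) = 45; x_3 ≥ 9 gives C(9,2) = 36. Together 147.
Add back pairs where two caps are both exceeded: 6 + 3 + 0 = 9.
By inclusion–exclusion the count is 153 − 147 + 9 = 15.

15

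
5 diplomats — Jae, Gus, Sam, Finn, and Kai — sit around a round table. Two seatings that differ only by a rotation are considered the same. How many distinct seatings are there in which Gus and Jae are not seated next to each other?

12

Without the restriction there are (4)! = 24 seatings.
Seatings with Gus beside Jae: treat them as a block with 2 internal orders, giving 2 × (3)! = 12.
Subtracting, 24 − 12 = 12.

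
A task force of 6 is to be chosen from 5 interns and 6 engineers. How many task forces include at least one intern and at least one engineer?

With no constraint there are C(11,6) = 462 possible selections.
Selections missing a whole group: no interns → C(6,6) = 1; no engineers → C(5,6) = 0.
Both groups omitted at once is impossible, so 462 − 1 = 461.

461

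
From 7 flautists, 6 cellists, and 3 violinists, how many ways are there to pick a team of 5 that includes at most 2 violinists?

Split by how many violinists are chosen (0 through 2).
Sum: C(3,0)·C(13,5) + C(3,1)·C(13,4) + C(3,2)·C(13,3) = 1287 + 2145 + 858 = 4290.

4290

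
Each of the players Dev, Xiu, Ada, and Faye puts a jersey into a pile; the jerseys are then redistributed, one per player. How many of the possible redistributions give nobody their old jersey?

9

Count assignments avoiding every fixed point. For any j of the 4 players fixed to their old jersey, the other 4−j can be arranged in (4−j)! ways.
By inclusion–exclusion this is Σ_{j=0}^{4} (−1)^j C(4,j)·(4−j)!.
Computing: 24 − 24 + 12 − 4 + 1 = 9.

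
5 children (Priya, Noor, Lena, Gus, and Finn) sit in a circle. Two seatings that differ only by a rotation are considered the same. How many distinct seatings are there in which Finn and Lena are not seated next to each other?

All circular seatings of 5 people number (4)! = 24.
Those with Finn next to Lena: fuse the pair into one unit and seat 4 units around a circle — 2·(3)! = 12.
Subtracting, 24 − 12 = 12.

12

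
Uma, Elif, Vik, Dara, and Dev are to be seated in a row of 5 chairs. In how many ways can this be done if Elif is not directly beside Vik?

72

Of the 5! = 120 arrangements, those with Elif and Vik adjacent number 2 × 4! = 48 (treat the pair as a block with 2 internal orders).
So 120 − 48 = 72 arrangements keep them apart.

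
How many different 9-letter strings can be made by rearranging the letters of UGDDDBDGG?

UGDDDBDGG has 9 letters with D appearing 4 times and G appearing 3 times.
So there are 9! / (4!·3!) = 2520 distinguishable arrangements.

2520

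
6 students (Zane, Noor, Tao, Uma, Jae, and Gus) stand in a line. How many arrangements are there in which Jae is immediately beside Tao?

240

Place the 4 others and the Jae-Tao pair as 5 objects in a line; the pair has 2 internal arrangements.
So the count is 2·(5)! = 240.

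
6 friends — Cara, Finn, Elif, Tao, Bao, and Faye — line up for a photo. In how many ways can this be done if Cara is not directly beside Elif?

480

There are 6! = 720 arrangements in all. If Cara and Elif are adjacent, merging them into one block gives 2·(5)! = 240 arrangements.
Complementary counting: 720 − 240 = 480.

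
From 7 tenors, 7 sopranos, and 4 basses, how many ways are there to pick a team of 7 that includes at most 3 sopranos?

24816

Split by how many sopranos are chosen (0 through 3).
Sum: C(7,0)·C(11,7) + C(7,1)·C(11,6) + C(7,2)·C(11,5) + C(7,3)·C(11,4) = 330 + 3234 + 9702 + 11550 = 24816.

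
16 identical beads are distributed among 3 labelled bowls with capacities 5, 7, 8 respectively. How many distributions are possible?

15

Ignoring the caps, the number of non-negative solutions to x_1+…+x_3 = 16 is C(18,2) = 153.
Subtract solutions that violate a single cap (substitute x_i' = x_i − (cap_i+1)): x_1 ≥ 6 gives C(12,2) = 66; x_2 ≥ 8 gives C(10,2) = 45; x_3 ≥ 9 gives C(9,2) = 36. Together 147.
Add back pairs where two caps are both exceeded: 6 + 3 + 0 = 9.
By inclusion–exclusion the count is 153 − 147 + 9 = 15.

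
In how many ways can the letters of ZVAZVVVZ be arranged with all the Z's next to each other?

Treat the 3 copies of Z as a single block. The multiset to arrange is then {ZZZ, A, V, V, V, V}, 6 items in all.
That gives (6)!/(4!) = 30 arrangements.

30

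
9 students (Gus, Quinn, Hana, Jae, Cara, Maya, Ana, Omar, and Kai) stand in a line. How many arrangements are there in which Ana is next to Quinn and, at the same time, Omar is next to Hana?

Treat {Ana,Quinn} as one block (2 orders) and {Omar,Hana} as another (2 orders).
That leaves 7 units to arrange: 2 × 2 × 7! = 4 × 5040 = 20160.

20160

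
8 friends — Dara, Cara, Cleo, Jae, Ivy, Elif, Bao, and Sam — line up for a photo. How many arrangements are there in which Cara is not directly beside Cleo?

30240

Of the 8! = 40320 arrangements, those with Cara and Cleo adjacent number 2 × 7! = 10080 (treat the pair as a block with 2 internal orders).
So 40320 − 10080 = 30240 arrangements keep them apart.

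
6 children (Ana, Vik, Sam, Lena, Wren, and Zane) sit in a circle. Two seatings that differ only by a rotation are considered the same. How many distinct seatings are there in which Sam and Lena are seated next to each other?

Treat {Sam, Lena} as one unit (2 internal orders) and seat the resulting 5 units around the table: (4)! circular arrangements.
So 2 × (4)! = 2 × 24 = 48.

48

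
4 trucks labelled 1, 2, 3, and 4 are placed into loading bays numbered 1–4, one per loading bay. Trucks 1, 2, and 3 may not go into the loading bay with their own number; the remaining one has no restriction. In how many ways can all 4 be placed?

11

Let Aᵢ (for i ∈ {1, 2, 3}) be the placements that put truck i in its forbidden loading bay. Any j of these fix j positions, leaving (4−j)! ways to fill the rest, and there are C(3,j) ways to pick which j.
By inclusion–exclusion, the number of valid placements is Σ_{j=0}^{3} (−1)^j C(3,j)·(4−j)!.
Computing: 24 − 18 + 6 − 1 = 11.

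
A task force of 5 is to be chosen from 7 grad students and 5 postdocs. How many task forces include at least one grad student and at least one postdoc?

770

With no constraint there are C(12,5) = 792 possible selections.
Selections missing a whole group: no grad students → C(5,5) = 1; no postdocs → C(7,5) = 21.
Both groups omitted at once is impossible, so 792 − 22 = 770.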